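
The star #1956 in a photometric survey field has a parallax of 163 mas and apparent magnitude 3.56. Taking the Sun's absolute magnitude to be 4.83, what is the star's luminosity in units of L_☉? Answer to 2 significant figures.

d = 1/p = 1000/163 mas = 6.135 pc
M = m − 5 log₁₀ d + 5 = 3.56 − 5·0.7878 + 5 = 4.621
M − M_☉ = 4.621 − 4.83 = -0.209
L/L_☉ = 10^(−0.4 × -0.209) = 1.212

L/L_☉ ≈ 1.2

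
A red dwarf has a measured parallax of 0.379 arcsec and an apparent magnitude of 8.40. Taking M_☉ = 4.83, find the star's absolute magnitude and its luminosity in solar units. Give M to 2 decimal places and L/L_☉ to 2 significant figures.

d = 1/p = 1/0.379″ = 2.639 pc
M = m − 5 log₁₀ d + 5 = 8.40 − 5·0.4214 + 5 = 11.293
M − M_☉ = 11.293 − 4.83 = 6.463
L/L_☉ = 10^(−0.4 × 6.463) = 2.598×10^-3

M ≈ 11.29; L/L_☉ ≈ 2.6×10^-3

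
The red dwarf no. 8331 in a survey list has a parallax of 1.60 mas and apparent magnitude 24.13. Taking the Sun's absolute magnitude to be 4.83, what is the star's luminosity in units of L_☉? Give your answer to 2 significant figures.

d = 1/p = 1000/1.60 mas = 625.0 pc
M = m − 5 log₁₀ d + 5 = 24.13 − 5·2.7959 + 5 = 15.151
M − M_☉ = 15.151 − 4.83 = 10.321
L/L_☉ = 10^(−0.4 × 10.321) = 7.443×10^-5

L/L_☉ ≈ 7.4×10^-5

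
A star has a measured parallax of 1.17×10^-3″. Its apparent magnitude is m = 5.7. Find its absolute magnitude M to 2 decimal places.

d = 1/p = 1/1.17×10^-3″ = 854.7 pc
5 log₁₀(d/10 pc) = 5 log₁₀(854.7) − 5 = 9.659
M = m − 5 log₁₀(d/10) = 5.7 − 9.659 = -3.959

M ≈ -3.96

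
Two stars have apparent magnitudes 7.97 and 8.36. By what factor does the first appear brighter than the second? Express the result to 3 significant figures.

1.43

Magnitude difference = -0.39
Flux ratio = 10^(−0.4 Δm) = 10^(−0.4 × -0.39) = 10^0.156 = 1.432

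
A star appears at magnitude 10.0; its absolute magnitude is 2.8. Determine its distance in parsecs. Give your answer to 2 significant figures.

d ≈ 280 pc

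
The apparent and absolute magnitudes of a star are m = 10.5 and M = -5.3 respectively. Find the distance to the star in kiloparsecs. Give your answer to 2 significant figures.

μ = m − M = 15.800
m − M = 5 log₁₀ d − 5
log₁₀ d = (m − M)/5 + 1 = 4.1600
d = 10^4.1600 = 14450 pc
= 14.45 kpc

d ≈ 14 kpc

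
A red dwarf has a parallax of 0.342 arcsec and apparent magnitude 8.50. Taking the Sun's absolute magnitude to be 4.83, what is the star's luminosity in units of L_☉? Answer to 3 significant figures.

L/L_☉ ≈ 2.91×10^-3

d = 1/p = 1/0.342″ = 2.924 pc
M = m − 5 log₁₀ d + 5 = 8.50 − 5·0.4660 + 5 = 11.170
M − M_☉ = 11.170 − 4.83 = 6.340
L/L_☉ = 10^(−0.4 × 6.340) = 2.910×10^-3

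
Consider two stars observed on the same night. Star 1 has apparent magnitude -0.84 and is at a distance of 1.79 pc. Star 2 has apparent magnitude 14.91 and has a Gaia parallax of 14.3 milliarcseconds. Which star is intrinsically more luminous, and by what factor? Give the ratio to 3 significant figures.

Star 1: M = m − 5 log₁₀ d + 5 = -0.84 − 5·0.2529 + 5 = 2.896
Star 2: p = 14.3 mas = 0.0143″ → d = 1/p = 69.93 pc
Star 2: M = m − 5 log₁₀ d + 5 = 14.91 − 5·1.8447 + 5 = 10.687
ΔM = M_1 − M_2 = 2.896 − (10.687) = -7.791; smaller M is more luminous → Star 1.
L ratio = 10^(0.4 |ΔM|) = 10^3.116 = 1307

Star 1 is more luminous, by a factor of 1310.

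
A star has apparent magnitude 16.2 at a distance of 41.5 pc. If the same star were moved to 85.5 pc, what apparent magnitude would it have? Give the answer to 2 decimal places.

Flux ∝ 1/d², so Δm = 5 log₁₀(d₂/d₁) = 5 log₁₀(85.5/41.5) = 1.570
m₂ = m₁ + Δm = 16.2 + (1.570) = 17.770

m ≈ 17.77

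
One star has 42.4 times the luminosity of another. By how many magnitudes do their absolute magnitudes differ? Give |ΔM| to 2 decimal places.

Pogson: ΔM = −2.5 log₁₀(ratio) = −2.5 log₁₀(42.4) = −2.5 × 1.6274 = -4.068

|ΔM| ≈ 4.07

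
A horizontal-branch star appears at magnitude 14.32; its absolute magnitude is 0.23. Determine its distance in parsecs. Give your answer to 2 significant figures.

d ≈ 6600 pc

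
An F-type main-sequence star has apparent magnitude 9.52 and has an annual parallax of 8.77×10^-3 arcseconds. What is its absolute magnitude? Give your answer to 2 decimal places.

d = 1/p = 1/8.77×10^-3″ = 114.0 pc
5 log₁₀(d/10 pc) = 5 log₁₀(114.0) − 5 = 5.285
M = m − 5 log₁₀(d/10) = 9.52 − 5.285 = 4.235

M ≈ 4.23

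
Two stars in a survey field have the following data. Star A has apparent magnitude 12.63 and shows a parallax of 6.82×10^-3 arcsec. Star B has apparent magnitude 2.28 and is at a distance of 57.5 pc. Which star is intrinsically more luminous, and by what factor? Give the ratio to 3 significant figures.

Star A: d = 1/p = 1/6.82×10^-3″ = 146.6 pc
Star A: M = m − 5 log₁₀ d + 5 = 12.63 − 5·2.1662 + 5 = 6.799
Star B: M = m − 5 log₁₀ d + 5 = 2.28 − 5·1.7597 + 5 = -1.518
ΔM = M_A − M_B = 6.799 − (-1.518) = 8.317; smaller M is more luminous → Star B.
L ratio = 10^(0.4 |ΔM|) = 10^3.327 = 2123

Star B is more luminous, by a factor of 2120.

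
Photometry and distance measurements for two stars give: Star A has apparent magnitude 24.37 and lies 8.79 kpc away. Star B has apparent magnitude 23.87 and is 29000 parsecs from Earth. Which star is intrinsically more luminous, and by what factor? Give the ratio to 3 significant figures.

Star A: d = 8.79 kpc = 8790 pc
Star A: M = m − 5 log₁₀ d + 5 = 24.37 − 5·3.9440 + 5 = 9.650
Star B: M = m − 5 log₁₀ d + 5 = 23.87 − 5·4.4624 + 5 = 6.558
ΔM = M_A − M_B = 9.650 − (6.558) = 3.092; smaller M is more luminous → Star B.
L ratio = 10^(0.4 |ΔM|) = 10^1.237 = 17.25

Star B is more luminous, by a factor of 17.3.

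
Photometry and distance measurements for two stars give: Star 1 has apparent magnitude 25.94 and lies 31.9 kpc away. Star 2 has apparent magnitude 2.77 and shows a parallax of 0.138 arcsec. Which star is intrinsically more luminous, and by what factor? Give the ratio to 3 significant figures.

Star 2 is more luminous, by a factor of 95.6.

Star 1: d = 31.9 kpc = 31900 pc
Star 1: M = m − 5 log₁₀ d + 5 = 25.94 − 5·4.5038 + 5 = 8.421
Star 2: d = 1/p = 1/0.138″ = 7.246 pc
Star 2: M = m − 5 log₁₀ d + 5 = 2.77 − 5·0.8601 + 5 = 3.469
ΔM = M_1 − M_2 = 8.421 − (3.469) = 4.952; smaller M is more luminous → Star 2.
L ratio = 10^(0.4 |ΔM|) = 10^1.981 = 95.64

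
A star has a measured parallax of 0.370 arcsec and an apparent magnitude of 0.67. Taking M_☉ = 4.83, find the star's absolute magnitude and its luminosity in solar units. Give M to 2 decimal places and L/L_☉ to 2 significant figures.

d = 1/p = 1/0.370″ = 2.703 pc
M = m − 5 log₁₀ d + 5 = 0.67 − 5·0.4318 + 5 = 3.511
M − M_☉ = 3.511 − 4.83 = -1.319
L/L_☉ = 10^(−0.4 × -1.319) = 3.370

M ≈ 3.51; L/L_☉ ≈ 3.4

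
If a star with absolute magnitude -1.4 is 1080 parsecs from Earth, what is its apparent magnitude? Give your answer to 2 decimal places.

m ≈ 8.77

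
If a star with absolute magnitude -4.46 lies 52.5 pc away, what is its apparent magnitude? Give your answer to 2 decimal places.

m ≈ -0.86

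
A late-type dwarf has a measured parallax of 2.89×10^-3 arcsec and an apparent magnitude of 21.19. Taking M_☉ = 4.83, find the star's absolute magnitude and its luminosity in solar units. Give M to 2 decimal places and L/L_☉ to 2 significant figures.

d = 1/p = 1/2.89×10^-3″ = 346.0 pc
M = m − 5 log₁₀ d + 5 = 21.19 − 5·2.5391 + 5 = 13.494
M − M_☉ = 13.494 − 4.83 = 8.664
L/L_☉ = 10^(−0.4 × 8.664) = 3.421×10^-4

M ≈ 13.49; L/L_☉ ≈ 3.4×10^-4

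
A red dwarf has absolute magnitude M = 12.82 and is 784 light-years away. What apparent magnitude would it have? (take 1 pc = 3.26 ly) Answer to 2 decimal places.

m ≈ 19.73

d = 784 ly / 3.26 = 240.5 pc
m = M + 5 log₁₀ d − 5 = 12.82 + 5·2.3811 − 5 = 19.725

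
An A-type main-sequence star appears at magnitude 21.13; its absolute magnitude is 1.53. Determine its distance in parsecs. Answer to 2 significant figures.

d ≈ 83000 pc

Distance modulus: m − M = 21.13 − (1.53) = 19.600
m − M = 5 log₁₀ d − 5
log₁₀ d = (m − M)/5 + 1 = 4.9200
d = 10^4.9200 = 83180 pc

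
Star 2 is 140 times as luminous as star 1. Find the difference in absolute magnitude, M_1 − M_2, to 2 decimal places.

Pogson: ΔM = −2.5 log₁₀(ratio) = −2.5 log₁₀(140) = −2.5 × 2.1461 = -5.365
Star 2 is brighter so has the smaller magnitude: M_1 − M_2 is positive.

M_1 − M_2 ≈ 5.37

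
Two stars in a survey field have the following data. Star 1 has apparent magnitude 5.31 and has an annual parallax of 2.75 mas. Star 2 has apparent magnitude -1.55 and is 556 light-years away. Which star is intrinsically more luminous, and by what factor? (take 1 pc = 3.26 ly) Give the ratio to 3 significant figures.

Star 2 is more luminous, by a factor of 122.

Star 1: p = 2.75 mas = 2.75×10^-3″ → d = 1/p = 363.6 pc
Star 1: M = m − 5 log₁₀ d + 5 = 5.31 − 5·2.5607 + 5 = -2.493
Star 2: d = 556 ly / 3.26 = 170.6 pc
Star 2: M = m − 5 log₁₀ d + 5 = -1.55 − 5·2.2319 + 5 = -7.709
ΔM = M_1 − M_2 = -2.493 − (-7.709) = 5.216; smaller M is more luminous → Star 2.
L ratio = 10^(0.4 |ΔM|) = 10^2.086 = 122.0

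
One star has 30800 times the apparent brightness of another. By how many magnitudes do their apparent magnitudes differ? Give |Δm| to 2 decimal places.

|Δm| ≈ 11.22

Pogson: Δm = −2.5 log₁₀(ratio) = −2.5 log₁₀(30800) = −2.5 × 4.4886 = -11.221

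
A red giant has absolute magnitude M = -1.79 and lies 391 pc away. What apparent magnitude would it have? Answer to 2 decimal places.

m ≈ 6.17

m = M + 5 log₁₀ d − 5 = -1.79 + 5·2.5922 − 5 = 6.171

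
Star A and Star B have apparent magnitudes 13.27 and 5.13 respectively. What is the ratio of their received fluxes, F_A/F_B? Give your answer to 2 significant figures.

Magnitude difference = 8.14
Flux ratio = 10^(−0.4 Δm) = 10^(−0.4 × 8.14) = 10^-3.256 = 5.546×10^-4

F_A/F_B ≈ 5.5×10^-4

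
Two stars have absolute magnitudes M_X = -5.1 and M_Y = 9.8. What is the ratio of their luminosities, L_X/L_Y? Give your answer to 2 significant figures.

L_X/L_Y ≈ 910000

ΔM = M_X − M_Y = -14.9
L_X/L_Y = 10^(−0.4 ΔM) = 10^5.960 = 912000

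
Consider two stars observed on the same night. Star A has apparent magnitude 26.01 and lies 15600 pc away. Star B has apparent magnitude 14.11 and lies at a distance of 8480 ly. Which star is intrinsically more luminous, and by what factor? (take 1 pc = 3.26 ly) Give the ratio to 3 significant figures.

Star A: M = m − 5 log₁₀ d + 5 = 26.01 − 5·4.1931 + 5 = 10.044
Star B: d = 8480 ly / 3.26 = 2601 pc
Star B: M = m − 5 log₁₀ d + 5 = 14.11 − 5·3.4152 + 5 = 2.034
ΔM = M_A − M_B = 10.044 − (2.034) = 8.010; smaller M is more luminous → Star B.
L ratio = 10^(0.4 |ΔM|) = 10^3.204 = 1600

Star B is more luminous, by a factor of 1600.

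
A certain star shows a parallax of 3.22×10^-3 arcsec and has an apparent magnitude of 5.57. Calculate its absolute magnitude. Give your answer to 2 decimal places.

M ≈ -1.89

d = 1/p = 1/3.22×10^-3″ = 310.6 pc
5 log₁₀(d/10 pc) = 5 log₁₀(310.6) − 5 = 7.461
M = m − 5 log₁₀(d/10) = 5.57 − 7.461 = -1.891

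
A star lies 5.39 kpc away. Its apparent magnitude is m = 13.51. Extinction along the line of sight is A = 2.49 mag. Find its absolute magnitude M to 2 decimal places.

M ≈ -2.64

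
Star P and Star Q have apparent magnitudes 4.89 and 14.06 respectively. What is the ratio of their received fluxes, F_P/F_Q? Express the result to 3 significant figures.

Δm = 4.89 − (14.06) = -9.17
Flux ratio = 10^(−0.4 Δm) = 10^(−0.4 × -9.17) = 10^3.668 = 4656

F_P/F_Q ≈ 4660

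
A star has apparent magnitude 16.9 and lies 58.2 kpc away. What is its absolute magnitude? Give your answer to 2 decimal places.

M ≈ -1.92

d = 58.2 kpc = 58200 pc
5 log₁₀(d/10 pc) = 5 log₁₀(58200) − 5 = 18.825
M = m − 5 log₁₀(d/10) = 16.9 − 18.825 = -1.925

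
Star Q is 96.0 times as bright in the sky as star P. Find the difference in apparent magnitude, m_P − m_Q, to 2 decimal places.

m_P − m_Q ≈ 4.96

Pogson: Δm = −2.5 log₁₀(ratio) = −2.5 log₁₀(96.0) = −2.5 × 1.9823 = -4.956
Star Q is brighter so has the smaller magnitude: m_P − m_Q is positive.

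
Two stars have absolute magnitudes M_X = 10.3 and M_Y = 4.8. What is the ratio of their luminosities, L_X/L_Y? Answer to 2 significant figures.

ΔM = M_X − M_Y = 5.5
L_X/L_Y = 10^(−0.4 ΔM) = 10^-2.200 = 6.310×10^-3

L_X/L_Y ≈ 6.3×10^-3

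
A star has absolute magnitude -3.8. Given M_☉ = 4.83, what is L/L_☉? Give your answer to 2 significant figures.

L/L_☉ ≈ 2800

M − M_☉ = -3.8 − 4.83 = -8.630
L/L_☉ = 10^(−0.4 (M − M_☉)) = 10^3.452 = 2831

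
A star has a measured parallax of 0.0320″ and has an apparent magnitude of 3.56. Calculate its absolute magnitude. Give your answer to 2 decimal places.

M ≈ 1.09

d = 1/p = 1/0.0320″ = 31.25 pc
5 log₁₀(d/10 pc) = 5 log₁₀(31.25) − 5 = 2.474
M = m − 5 log₁₀(d/10) = 3.56 − 2.474 = 1.086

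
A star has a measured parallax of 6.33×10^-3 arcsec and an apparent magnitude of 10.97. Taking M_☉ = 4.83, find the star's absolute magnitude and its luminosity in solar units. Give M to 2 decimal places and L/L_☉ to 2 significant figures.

M ≈ 4.98; L/L_☉ ≈ 0.87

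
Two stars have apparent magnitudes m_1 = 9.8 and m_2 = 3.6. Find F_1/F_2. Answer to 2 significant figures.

F_1/F_2 ≈ 3.3×10^-3

Magnitude difference = 6.2
Flux ratio = 10^(−0.4 Δm) = 10^(−0.4 × 6.2) = 10^-2.480 = 3.311×10^-3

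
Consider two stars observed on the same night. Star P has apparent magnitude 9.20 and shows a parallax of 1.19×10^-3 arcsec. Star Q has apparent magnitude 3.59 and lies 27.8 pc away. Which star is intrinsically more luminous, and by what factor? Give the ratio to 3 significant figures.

Star P: d = 1/p = 1/1.19×10^-3″ = 840.3 pc
Star P: M = m − 5 log₁₀ d + 5 = 9.20 − 5·2.9245 + 5 = -0.422
Star Q: M = m − 5 log₁₀ d + 5 = 3.59 − 5·1.4440 + 5 = 1.370
ΔM = M_P − M_Q = -0.422 − (1.370) = -1.792; smaller M is more luminous → Star P.
L ratio = 10^(0.4 |ΔM|) = 10^0.717 = 5.210

Star P is more luminous, by a factor of 5.21.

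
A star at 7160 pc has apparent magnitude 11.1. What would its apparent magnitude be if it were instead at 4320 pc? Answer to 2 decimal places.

Flux ∝ 1/d², so Δm = 5 log₁₀(d₂/d₁) = 5 log₁₀(4320/7160) = -1.097
m₂ = m₁ + Δm = 11.1 + (-1.097) = 10.003

m ≈ 10.00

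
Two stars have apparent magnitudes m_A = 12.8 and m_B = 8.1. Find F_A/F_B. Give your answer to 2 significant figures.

F_A/F_B ≈ 0.013

Δm = 12.8 − (8.1) = 4.7
Flux ratio = 10^(−0.4 Δm) = 10^(−0.4 × 4.7) = 10^-1.880 = 0.01318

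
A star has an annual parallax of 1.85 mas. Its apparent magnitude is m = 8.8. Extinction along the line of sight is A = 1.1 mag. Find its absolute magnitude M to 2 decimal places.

p = 1.85 mas = 1.85×10^-3″ → d = 1/p = 540.5 pc
5 log₁₀(d/10 pc) = 5 log₁₀(540.5) − 5 = 8.664
M = m − 5 log₁₀(d/10) − A = 8.8 − 8.664 − 1.1 = -0.964

M ≈ -0.96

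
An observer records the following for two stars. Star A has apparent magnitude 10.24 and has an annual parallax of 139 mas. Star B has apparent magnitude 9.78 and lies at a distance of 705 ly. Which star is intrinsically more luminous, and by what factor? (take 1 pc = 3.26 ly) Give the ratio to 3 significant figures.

Star B is more luminous, by a factor of 1380.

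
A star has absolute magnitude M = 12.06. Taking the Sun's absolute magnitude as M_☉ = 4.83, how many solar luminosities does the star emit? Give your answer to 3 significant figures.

M − M_☉ = 12.06 − 4.83 = 7.230
L/L_☉ = 10^(−0.4 (M − M_☉)) = 10^-2.892 = 1.282×10^-3

L/L_☉ ≈ 1.28×10^-3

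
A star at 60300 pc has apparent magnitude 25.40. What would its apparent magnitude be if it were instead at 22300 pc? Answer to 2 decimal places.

m ≈ 23.24

Flux ∝ 1/d², so Δm = 5 log₁₀(d₂/d₁) = 5 log₁₀(22300/60300) = -2.160
m₂ = m₁ + Δm = 25.40 + (-2.160) = 23.240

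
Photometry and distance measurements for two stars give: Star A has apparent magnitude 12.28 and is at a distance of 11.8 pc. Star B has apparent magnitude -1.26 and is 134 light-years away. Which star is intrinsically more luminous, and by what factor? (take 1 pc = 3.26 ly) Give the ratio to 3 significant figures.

Star A: M = m − 5 log₁₀ d + 5 = 12.28 − 5·1.0719 + 5 = 11.921
Star B: d = 134 ly / 3.26 = 41.10 pc
Star B: M = m − 5 log₁₀ d + 5 = -1.26 − 5·1.6139 + 5 = -4.329
ΔM = M_A − M_B = 11.921 − (-4.329) = 16.250; smaller M is more luminous → Star B.
L ratio = 10^(0.4 |ΔM|) = 10^6.500 = 3.162×10^6

Star B is more luminous, by a factor of 3.16×10^6.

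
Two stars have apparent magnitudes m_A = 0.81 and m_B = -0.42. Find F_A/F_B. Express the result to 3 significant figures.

Magnitude difference = 1.23
Flux ratio = 10^(−0.4 Δm) = 10^(−0.4 × 1.23) = 10^-0.492 = 0.3221

F_A/F_B ≈ 0.322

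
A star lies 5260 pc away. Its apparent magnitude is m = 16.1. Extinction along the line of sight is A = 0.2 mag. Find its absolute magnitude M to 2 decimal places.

M ≈ 2.30

5 log₁₀(d/10 pc) = 5 log₁₀(5260) − 5 = 13.605
M = m − 5 log₁₀(d/10) − A = 16.1 − 13.605 − 0.2 = 2.295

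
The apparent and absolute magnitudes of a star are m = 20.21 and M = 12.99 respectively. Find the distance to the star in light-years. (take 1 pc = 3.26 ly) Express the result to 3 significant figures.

μ = m − M = 7.220
m − M = 5 log₁₀ d − 5
log₁₀ d = (m − M)/5 + 1 = 2.4440
d = 10^2.4440 = 278.0 pc
= 906.2 ly

d ≈ 906 ly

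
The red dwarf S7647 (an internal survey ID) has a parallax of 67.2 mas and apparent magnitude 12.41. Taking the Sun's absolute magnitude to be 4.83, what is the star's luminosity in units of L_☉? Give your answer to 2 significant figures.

d = 1/p = 1000/67.2 mas = 14.88 pc
M = m − 5 log₁₀ d + 5 = 12.41 − 5·1.1726 + 5 = 11.547
M − M_☉ = 11.547 − 4.83 = 6.717
L/L_☉ = 10^(−0.4 × 6.717) = 2.057×10^-3

L/L_☉ ≈ 2.1×10^-3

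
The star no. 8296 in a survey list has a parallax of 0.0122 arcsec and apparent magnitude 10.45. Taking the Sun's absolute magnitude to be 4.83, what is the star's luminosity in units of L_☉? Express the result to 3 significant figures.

d = 1/p = 1/0.0122″ = 81.97 pc
M = m − 5 log₁₀ d + 5 = 10.45 − 5·1.9136 + 5 = 5.882
M − M_☉ = 5.882 − 4.83 = 1.052
L/L_☉ = 10^(−0.4 × 1.052) = 0.3796

L/L_☉ ≈ 0.380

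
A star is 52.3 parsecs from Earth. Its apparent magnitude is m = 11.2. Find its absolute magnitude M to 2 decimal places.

5 log₁₀(d/10 pc) = 5 log₁₀(52.30) − 5 = 3.593
M = m − 5 log₁₀(d/10) = 11.2 − 3.593 = 7.607

M ≈ 7.61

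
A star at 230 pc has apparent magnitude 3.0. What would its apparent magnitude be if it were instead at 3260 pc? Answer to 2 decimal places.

Flux ∝ 1/d², so Δm = 5 log₁₀(d₂/d₁) = 5 log₁₀(3260/230) = 5.757
m₂ = m₁ + Δm = 3.0 + (5.757) = 8.757

m ≈ 8.76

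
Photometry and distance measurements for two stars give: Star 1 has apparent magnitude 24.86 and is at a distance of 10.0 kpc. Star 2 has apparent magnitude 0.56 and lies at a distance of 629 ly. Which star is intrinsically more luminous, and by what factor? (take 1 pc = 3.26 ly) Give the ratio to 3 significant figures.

Star 2 is more luminous, by a factor of 1.95×10^6.

Star 1: d = 10.0 kpc = 10000 pc
Star 1: M = m − 5 log₁₀ d + 5 = 24.86 − 5·4.0000 + 5 = 9.860
Star 2: d = 629 ly / 3.26 = 192.9 pc
Star 2: M = m − 5 log₁₀ d + 5 = 0.56 − 5·2.2854 + 5 = -5.867
ΔM = M_1 − M_2 = 9.860 − (-5.867) = 15.727; smaller M is more luminous → Star 2.
L ratio = 10^(0.4 |ΔM|) = 10^6.291 = 1.954×10^6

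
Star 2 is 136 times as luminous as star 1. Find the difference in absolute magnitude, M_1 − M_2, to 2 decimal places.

M_1 − M_2 ≈ 5.33

Pogson: ΔM = −2.5 log₁₀(ratio) = −2.5 log₁₀(136) = −2.5 × 2.1335 = -5.334
Star 2 is brighter so has the smaller magnitude: M_1 − M_2 is positive.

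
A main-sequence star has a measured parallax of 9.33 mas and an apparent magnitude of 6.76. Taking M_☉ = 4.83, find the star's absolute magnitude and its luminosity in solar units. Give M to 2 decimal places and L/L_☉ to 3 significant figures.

M ≈ 1.61; L/L_☉ ≈ 19.4

d = 1/p = 1000/9.33 mas = 107.2 pc
M = m − 5 log₁₀ d + 5 = 6.76 − 5·2.0301 + 5 = 1.609
M − M_☉ = 1.609 − 4.83 = -3.221
L/L_☉ = 10^(−0.4 × -3.221) = 19.42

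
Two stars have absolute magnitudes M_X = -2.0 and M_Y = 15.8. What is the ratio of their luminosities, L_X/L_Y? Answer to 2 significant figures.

L_X/L_Y ≈ 1.3×10^7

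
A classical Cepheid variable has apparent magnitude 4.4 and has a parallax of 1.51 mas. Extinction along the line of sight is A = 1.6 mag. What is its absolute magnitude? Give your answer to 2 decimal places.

M ≈ -6.31

p = 1.51 mas = 1.51×10^-3″ → d = 1/p = 662.3 pc
5 log₁₀(d/10 pc) = 5 log₁₀(662.3) − 5 = 9.105
M = m − 5 log₁₀(d/10) − A = 4.4 − 9.105 − 1.6 = -6.305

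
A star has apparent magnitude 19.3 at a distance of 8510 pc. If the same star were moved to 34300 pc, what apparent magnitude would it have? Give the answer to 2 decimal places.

m ≈ 22.33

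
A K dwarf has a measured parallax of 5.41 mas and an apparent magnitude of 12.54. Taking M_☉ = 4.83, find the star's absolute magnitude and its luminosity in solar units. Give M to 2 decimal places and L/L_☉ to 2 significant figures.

M ≈ 6.21; L/L_☉ ≈ 0.28

d = 1/p = 1000/5.41 mas = 184.8 pc
M = m − 5 log₁₀ d + 5 = 12.54 − 5·2.2668 + 5 = 6.206
M − M_☉ = 6.206 − 4.83 = 1.376
L/L_☉ = 10^(−0.4 × 1.376) = 0.2816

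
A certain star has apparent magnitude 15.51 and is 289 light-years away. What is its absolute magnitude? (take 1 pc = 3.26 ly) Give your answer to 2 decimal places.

d = 289 ly / 3.26 = 88.65 pc
5 log₁₀(d/10 pc) = 5 log₁₀(88.65) − 5 = 4.738
M = m − 5 log₁₀(d/10) = 15.51 − 4.738 = 10.772

M ≈ 10.77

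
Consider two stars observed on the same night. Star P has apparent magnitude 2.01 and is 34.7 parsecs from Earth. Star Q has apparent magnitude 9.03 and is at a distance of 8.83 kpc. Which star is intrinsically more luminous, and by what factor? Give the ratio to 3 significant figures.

Star P: M = m − 5 log₁₀ d + 5 = 2.01 − 5·1.5403 + 5 = -0.692
Star Q: d = 8.83 kpc = 8830 pc
Star Q: M = m − 5 log₁₀ d + 5 = 9.03 − 5·3.9460 + 5 = -5.700
ΔM = M_P − M_Q = -0.692 − (-5.700) = 5.008; smaller M is more luminous → Star Q.
L ratio = 10^(0.4 |ΔM|) = 10^2.003 = 100.8

Star Q is more luminous, by a factor of 101.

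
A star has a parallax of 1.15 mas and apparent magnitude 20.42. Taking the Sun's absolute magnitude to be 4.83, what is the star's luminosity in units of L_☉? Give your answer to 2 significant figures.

d = 1/p = 1000/1.15 mas = 869.6 pc
M = m − 5 log₁₀ d + 5 = 20.42 − 5·2.9393 + 5 = 10.723
M − M_☉ = 10.723 − 4.83 = 5.893
L/L_☉ = 10^(−0.4 × 5.893) = 4.391×10^-3

L/L_☉ ≈ 4.4×10^-3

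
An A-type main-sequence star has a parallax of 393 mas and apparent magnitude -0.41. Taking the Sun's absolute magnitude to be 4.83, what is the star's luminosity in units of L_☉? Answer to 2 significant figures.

d = 1/p = 1000/393 mas = 2.545 pc
M = m − 5 log₁₀ d + 5 = -0.41 − 5·0.4056 + 5 = 2.562
M − M_☉ = 2.562 − 4.83 = -2.268
L/L_☉ = 10^(−0.4 × -2.268) = 8.076

L/L_☉ ≈ 8.1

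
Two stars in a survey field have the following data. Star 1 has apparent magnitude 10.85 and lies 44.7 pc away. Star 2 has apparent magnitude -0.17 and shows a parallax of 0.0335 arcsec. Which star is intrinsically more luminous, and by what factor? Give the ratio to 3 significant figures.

Star 1: M = m − 5 log₁₀ d + 5 = 10.85 − 5·1.6503 + 5 = 7.598
Star 2: d = 1/p = 1/0.0335″ = 29.85 pc
Star 2: M = m − 5 log₁₀ d + 5 = -0.17 − 5·1.4750 + 5 = -2.545
ΔM = M_1 − M_2 = 7.598 − (-2.545) = 10.143; smaller M is more luminous → Star 2.
L ratio = 10^(0.4 |ΔM|) = 10^4.057 = 11410

Star 2 is more luminous, by a factor of 11400.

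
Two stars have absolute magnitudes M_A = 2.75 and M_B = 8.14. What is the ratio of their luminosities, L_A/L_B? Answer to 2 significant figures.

L_A/L_B ≈ 140

ΔM = M_A − M_B = -5.39
L_A/L_B = 10^(−0.4 ΔM) = 10^2.156 = 143.2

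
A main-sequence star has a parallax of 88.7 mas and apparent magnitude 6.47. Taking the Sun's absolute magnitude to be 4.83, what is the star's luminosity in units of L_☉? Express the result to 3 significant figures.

L/L_☉ ≈ 0.281

d = 1/p = 1000/88.7 mas = 11.27 pc
M = m − 5 log₁₀ d + 5 = 6.47 − 5·1.0521 + 5 = 6.210
M − M_☉ = 6.210 − 4.83 = 1.380
L/L_☉ = 10^(−0.4 × 1.380) = 0.2806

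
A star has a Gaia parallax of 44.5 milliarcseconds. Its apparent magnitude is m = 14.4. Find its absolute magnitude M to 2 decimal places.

M ≈ 12.64

p = 44.5 mas = 0.0445″ → d = 1/p = 22.47 pc
5 log₁₀(d/10 pc) = 5 log₁₀(22.47) − 5 = 1.758
M = m − 5 log₁₀(d/10) = 14.4 − 1.758 = 12.642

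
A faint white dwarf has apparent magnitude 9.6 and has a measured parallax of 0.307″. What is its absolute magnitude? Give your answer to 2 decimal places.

M ≈ 12.04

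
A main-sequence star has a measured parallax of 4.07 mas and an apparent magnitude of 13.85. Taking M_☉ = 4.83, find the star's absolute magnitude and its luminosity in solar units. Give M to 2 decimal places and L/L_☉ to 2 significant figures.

M ≈ 6.90; L/L_☉ ≈ 0.15

d = 1/p = 1000/4.07 mas = 245.7 pc
M = m − 5 log₁₀ d + 5 = 13.85 − 5·2.3904 + 5 = 6.898
M − M_☉ = 6.898 − 4.83 = 2.068
L/L_☉ = 10^(−0.4 × 2.068) = 0.1489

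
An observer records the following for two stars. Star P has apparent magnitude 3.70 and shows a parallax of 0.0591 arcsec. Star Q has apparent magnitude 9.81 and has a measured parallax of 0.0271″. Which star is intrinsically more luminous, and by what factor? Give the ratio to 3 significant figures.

Star P is more luminous, by a factor of 58.4.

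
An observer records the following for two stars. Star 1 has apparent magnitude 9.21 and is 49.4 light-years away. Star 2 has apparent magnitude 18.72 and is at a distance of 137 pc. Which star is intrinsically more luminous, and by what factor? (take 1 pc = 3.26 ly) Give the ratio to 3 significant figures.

Star 1 is more luminous, by a factor of 77.9.

Star 1: d = 49.4 ly / 3.26 = 15.15 pc
Star 1: M = m − 5 log₁₀ d + 5 = 9.21 − 5·1.1805 + 5 = 8.307
Star 2: M = m − 5 log₁₀ d + 5 = 18.72 − 5·2.1367 + 5 = 13.036
ΔM = M_1 − M_2 = 8.307 − (13.036) = -4.729; smaller M is more luminous → Star 1.
L ratio = 10^(0.4 |ΔM|) = 10^1.892 = 77.91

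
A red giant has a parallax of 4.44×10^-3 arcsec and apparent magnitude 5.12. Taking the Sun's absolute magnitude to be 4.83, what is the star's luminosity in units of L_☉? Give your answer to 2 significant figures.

d = 1/p = 1/4.44×10^-3″ = 225.2 pc
M = m − 5 log₁₀ d + 5 = 5.12 − 5·2.3526 + 5 = -1.643
M − M_☉ = -1.643 − 4.83 = -6.473
L/L_☉ = 10^(−0.4 × -6.473) = 388.4

L/L_☉ ≈ 390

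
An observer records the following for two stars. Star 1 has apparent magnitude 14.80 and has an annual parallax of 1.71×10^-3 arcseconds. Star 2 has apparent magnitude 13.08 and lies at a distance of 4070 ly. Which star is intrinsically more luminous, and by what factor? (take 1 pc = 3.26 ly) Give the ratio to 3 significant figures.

Star 1: d = 1/p = 1/1.71×10^-3″ = 584.8 pc
Star 1: M = m − 5 log₁₀ d + 5 = 14.80 − 5·2.7670 + 5 = 5.965
Star 2: d = 4070 ly / 3.26 = 1248 pc
Star 2: M = m − 5 log₁₀ d + 5 = 13.08 − 5·3.0964 + 5 = 2.598
ΔM = M_1 − M_2 = 5.965 − (2.598) = 3.367; smaller M is more luminous → Star 2.
L ratio = 10^(0.4 |ΔM|) = 10^1.347 = 22.22

Star 2 is more luminous, by a factor of 22.2.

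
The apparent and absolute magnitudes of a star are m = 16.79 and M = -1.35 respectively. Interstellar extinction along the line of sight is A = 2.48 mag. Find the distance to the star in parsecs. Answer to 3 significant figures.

m − M = 5 log₁₀(d/10 pc) + A  ⇒  16.79 − (-1.35) − 2.48 = 5 log₁₀(d/10)
15.660 = 5 log₁₀(d/10)
log₁₀ d = (m − M − A)/5 + 1 = 4.1320
d = 10^4.1320 = 13550 pc

d ≈ 13600 pc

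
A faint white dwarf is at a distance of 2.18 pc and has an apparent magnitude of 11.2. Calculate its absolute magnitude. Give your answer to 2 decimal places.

M ≈ 14.51

5 log₁₀(d/10 pc) = 5 log₁₀(2.180) − 5 = -3.308
M = m − 5 log₁₀(d/10) = 11.2 + 3.308 = 14.508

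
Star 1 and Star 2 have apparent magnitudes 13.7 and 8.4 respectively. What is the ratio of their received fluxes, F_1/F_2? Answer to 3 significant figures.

Δm = 13.7 − (8.4) = 5.3
Flux ratio = 10^(−0.4 Δm) = 10^(−0.4 × 5.3) = 10^-2.120 = 7.586×10^-3

F_1/F_2 ≈ 7.59×10^-3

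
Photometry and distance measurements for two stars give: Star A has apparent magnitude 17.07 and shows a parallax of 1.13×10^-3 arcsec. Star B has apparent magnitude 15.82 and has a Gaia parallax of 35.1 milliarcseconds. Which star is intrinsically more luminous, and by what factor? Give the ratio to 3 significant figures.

Star A: d = 1/p = 1/1.13×10^-3″ = 885.0 pc
Star A: M = m − 5 log₁₀ d + 5 = 17.07 − 5·2.9469 + 5 = 7.335
Star B: p = 35.1 mas = 0.0351″ → d = 1/p = 28.49 pc
Star B: M = m − 5 log₁₀ d + 5 = 15.82 − 5·1.4547 + 5 = 13.547
ΔM = M_A − M_B = 7.335 − (13.547) = -6.211; smaller M is more luminous → Star A.
L ratio = 10^(0.4 |ΔM|) = 10^2.484 = 305.1

Star A is more luminous, by a factor of 305.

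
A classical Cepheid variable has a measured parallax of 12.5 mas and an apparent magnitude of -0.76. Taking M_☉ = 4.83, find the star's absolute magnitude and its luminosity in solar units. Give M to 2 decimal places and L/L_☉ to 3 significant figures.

M ≈ -5.28; L/L_☉ ≈ 11000

d = 1/p = 1000/12.5 mas = 80.00 pc
M = m − 5 log₁₀ d + 5 = -0.76 − 5·1.9031 + 5 = -5.275
M − M_☉ = -5.275 − 4.83 = -10.105
L/L_☉ = 10^(−0.4 × -10.105) = 11020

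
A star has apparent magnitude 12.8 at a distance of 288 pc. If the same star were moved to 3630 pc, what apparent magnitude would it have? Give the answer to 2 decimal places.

Flux ∝ 1/d², so Δm = 5 log₁₀(d₂/d₁) = 5 log₁₀(3630/288) = 5.503
m₂ = m₁ + Δm = 12.8 + (5.503) = 18.303

m ≈ 18.30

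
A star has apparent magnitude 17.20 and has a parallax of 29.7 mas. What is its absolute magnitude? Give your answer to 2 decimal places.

p = 29.7 mas = 0.0297″ → d = 1/p = 33.67 pc
5 log₁₀(d/10 pc) = 5 log₁₀(33.67) − 5 = 2.636
M = m − 5 log₁₀(d/10) = 17.20 − 2.636 = 14.564

M ≈ 14.56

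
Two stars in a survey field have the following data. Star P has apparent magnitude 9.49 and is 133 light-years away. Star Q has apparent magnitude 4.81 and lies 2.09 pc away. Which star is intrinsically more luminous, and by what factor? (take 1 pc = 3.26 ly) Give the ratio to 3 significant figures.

Star P: d = 133 ly / 3.26 = 40.80 pc
Star P: M = m − 5 log₁₀ d + 5 = 9.49 − 5·1.6106 + 5 = 6.437
Star Q: M = m − 5 log₁₀ d + 5 = 4.81 − 5·0.3201 + 5 = 8.209
ΔM = M_P − M_Q = 6.437 − (8.209) = -1.772; smaller M is more luminous → Star P.
L ratio = 10^(0.4 |ΔM|) = 10^0.709 = 5.117

Star P is more luminous, by a factor of 5.12.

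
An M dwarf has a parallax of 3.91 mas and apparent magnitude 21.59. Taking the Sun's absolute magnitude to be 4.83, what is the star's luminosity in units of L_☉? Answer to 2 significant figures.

d = 1/p = 1000/3.91 mas = 255.8 pc
M = m − 5 log₁₀ d + 5 = 21.59 − 5·2.4078 + 5 = 14.551
M − M_☉ = 14.551 − 4.83 = 9.721
L/L_☉ = 10^(−0.4 × 9.721) = 1.293×10^-4

L/L_☉ ≈ 1.3×10^-4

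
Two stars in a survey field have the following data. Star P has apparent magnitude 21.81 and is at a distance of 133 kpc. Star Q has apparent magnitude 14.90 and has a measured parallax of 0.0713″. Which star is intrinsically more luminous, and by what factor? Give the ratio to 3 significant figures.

Star P is more luminous, by a factor of 155000.

Star P: d = 133 kpc = 133000 pc
Star P: M = m − 5 log₁₀ d + 5 = 21.81 − 5·5.1239 + 5 = 1.191
Star Q: d = 1/p = 1/0.0713″ = 14.03 pc
Star Q: M = m − 5 log₁₀ d + 5 = 14.90 − 5·1.1469 + 5 = 14.165
ΔM = M_P − M_Q = 1.191 − (14.165) = -12.975; smaller M is more luminous → Star P.
L ratio = 10^(0.4 |ΔM|) = 10^5.190 = 154800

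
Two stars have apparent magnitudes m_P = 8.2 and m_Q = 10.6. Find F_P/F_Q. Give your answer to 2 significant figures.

F_P/F_Q ≈ 9.1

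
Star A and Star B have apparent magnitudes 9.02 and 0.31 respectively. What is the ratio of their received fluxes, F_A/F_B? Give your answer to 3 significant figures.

F_A/F_B ≈ 3.28×10^-4

Magnitude difference = 8.71
Flux ratio = 10^(−0.4 Δm) = 10^(−0.4 × 8.71) = 10^-3.484 = 3.281×10^-4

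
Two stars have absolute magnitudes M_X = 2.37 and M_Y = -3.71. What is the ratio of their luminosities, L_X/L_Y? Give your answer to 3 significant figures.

L_X/L_Y ≈ 3.70×10^-3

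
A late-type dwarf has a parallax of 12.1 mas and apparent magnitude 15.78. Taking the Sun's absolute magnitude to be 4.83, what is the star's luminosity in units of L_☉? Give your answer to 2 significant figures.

L/L_☉ ≈ 2.8×10^-3

d = 1/p = 1000/12.1 mas = 82.64 pc
M = m − 5 log₁₀ d + 5 = 15.78 − 5·1.9172 + 5 = 11.194
M − M_☉ = 11.194 − 4.83 = 6.364
L/L_☉ = 10^(−0.4 × 6.364) = 2.847×10^-3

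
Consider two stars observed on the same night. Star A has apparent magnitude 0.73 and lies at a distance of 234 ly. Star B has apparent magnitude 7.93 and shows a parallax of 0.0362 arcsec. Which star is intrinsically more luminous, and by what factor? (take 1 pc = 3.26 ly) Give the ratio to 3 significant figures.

Star A is more luminous, by a factor of 5120.

Star A: d = 234 ly / 3.26 = 71.78 pc
Star A: M = m − 5 log₁₀ d + 5 = 0.73 − 5·1.8560 + 5 = -3.550
Star B: d = 1/p = 1/0.0362″ = 27.62 pc
Star B: M = m − 5 log₁₀ d + 5 = 7.93 − 5·1.4413 + 5 = 5.724
ΔM = M_A − M_B = -3.550 − (5.724) = -9.274; smaller M is more luminous → Star A.
L ratio = 10^(0.4 |ΔM|) = 10^3.709 = 5122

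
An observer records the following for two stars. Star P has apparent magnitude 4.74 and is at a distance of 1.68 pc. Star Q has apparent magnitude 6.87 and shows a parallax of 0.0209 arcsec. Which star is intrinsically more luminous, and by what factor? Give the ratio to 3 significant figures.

Star P: M = m − 5 log₁₀ d + 5 = 4.74 − 5·0.2253 + 5 = 8.613
Star Q: d = 1/p = 1/0.0209″ = 47.85 pc
Star Q: M = m − 5 log₁₀ d + 5 = 6.87 − 5·1.6799 + 5 = 3.471
ΔM = M_P − M_Q = 8.613 − (3.471) = 5.143; smaller M is more luminous → Star Q.
L ratio = 10^(0.4 |ΔM|) = 10^2.057 = 114.0

Star Q is more luminous, by a factor of 114.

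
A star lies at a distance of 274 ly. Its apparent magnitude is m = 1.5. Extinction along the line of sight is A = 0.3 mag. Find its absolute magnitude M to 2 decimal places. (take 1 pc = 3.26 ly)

M ≈ -3.42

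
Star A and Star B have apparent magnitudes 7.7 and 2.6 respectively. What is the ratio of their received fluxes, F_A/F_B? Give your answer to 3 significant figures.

F_A/F_B ≈ 9.12×10^-3

Δm = 7.7 − (2.6) = 5.1
Flux ratio = 10^(−0.4 Δm) = 10^(−0.4 × 5.1) = 10^-2.040 = 9.120×10^-3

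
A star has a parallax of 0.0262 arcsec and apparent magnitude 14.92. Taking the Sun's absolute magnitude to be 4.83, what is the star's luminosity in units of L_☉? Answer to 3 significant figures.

L/L_☉ ≈ 1.34×10^-3

d = 1/p = 1/0.0262″ = 38.17 pc
M = m − 5 log₁₀ d + 5 = 14.92 − 5·1.5817 + 5 = 12.012
M − M_☉ = 12.012 − 4.83 = 7.182
L/L_☉ = 10^(−0.4 × 7.182) = 1.341×10^-3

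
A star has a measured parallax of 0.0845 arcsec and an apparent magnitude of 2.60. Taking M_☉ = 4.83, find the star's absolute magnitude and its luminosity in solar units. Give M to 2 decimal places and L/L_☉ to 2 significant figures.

M ≈ 2.23; L/L_☉ ≈ 11

d = 1/p = 1/0.0845″ = 11.83 pc
M = m − 5 log₁₀ d + 5 = 2.60 − 5·1.0731 + 5 = 2.234
M − M_☉ = 2.234 − 4.83 = -2.596
L/L_☉ = 10^(−0.4 × -2.596) = 10.92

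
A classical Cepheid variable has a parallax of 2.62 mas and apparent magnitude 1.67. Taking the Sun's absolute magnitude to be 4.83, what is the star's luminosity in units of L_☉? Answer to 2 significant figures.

L/L_☉ ≈ 27000

d = 1/p = 1000/2.62 mas = 381.7 pc
M = m − 5 log₁₀ d + 5 = 1.67 − 5·2.5817 + 5 = -6.238
M − M_☉ = -6.238 − 4.83 = -11.068
L/L_☉ = 10^(−0.4 × -11.068) = 26750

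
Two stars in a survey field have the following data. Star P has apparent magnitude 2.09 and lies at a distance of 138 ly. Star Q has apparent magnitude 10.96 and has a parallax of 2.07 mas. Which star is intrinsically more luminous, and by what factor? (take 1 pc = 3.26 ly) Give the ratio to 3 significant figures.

Star P is more luminous, by a factor of 27.1.

Star P: d = 138 ly / 3.26 = 42.33 pc
Star P: M = m − 5 log₁₀ d + 5 = 2.09 − 5·1.6267 + 5 = -1.043
Star Q: p = 2.07 mas = 2.07×10^-3″ → d = 1/p = 483.1 pc
Star Q: M = m − 5 log₁₀ d + 5 = 10.96 − 5·2.6840 + 5 = 2.540
ΔM = M_P − M_Q = -1.043 − (2.540) = -3.583; smaller M is more luminous → Star P.
L ratio = 10^(0.4 |ΔM|) = 10^1.433 = 27.12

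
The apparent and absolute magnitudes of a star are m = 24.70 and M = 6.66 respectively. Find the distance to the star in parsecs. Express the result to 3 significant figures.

d ≈ 40600 pc

μ = m − M = 18.040
m − M = 5 log₁₀ d − 5
log₁₀ d = (m − M)/5 + 1 = 4.6080
d = 10^4.6080 = 40550 pc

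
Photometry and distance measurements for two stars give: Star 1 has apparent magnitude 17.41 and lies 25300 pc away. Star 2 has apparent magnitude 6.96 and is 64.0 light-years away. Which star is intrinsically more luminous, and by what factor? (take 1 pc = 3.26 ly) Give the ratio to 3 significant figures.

Star 1 is more luminous, by a factor of 110.

Star 1: M = m − 5 log₁₀ d + 5 = 17.41 − 5·4.4031 + 5 = 0.394
Star 2: d = 64.0 ly / 3.26 = 19.63 pc
Star 2: M = m − 5 log₁₀ d + 5 = 6.96 − 5·1.2930 + 5 = 5.495
ΔM = M_1 − M_2 = 0.394 − (5.495) = -5.101; smaller M is more luminous → Star 1.
L ratio = 10^(0.4 |ΔM|) = 10^2.040 = 109.7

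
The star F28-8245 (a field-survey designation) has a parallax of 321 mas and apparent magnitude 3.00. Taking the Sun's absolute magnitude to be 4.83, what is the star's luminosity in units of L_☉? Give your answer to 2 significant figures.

d = 1/p = 1000/321 mas = 3.115 pc
M = m − 5 log₁₀ d + 5 = 3.00 − 5·0.4935 + 5 = 5.533
M − M_☉ = 5.533 − 4.83 = 0.703
L/L_☉ = 10^(−0.4 × 0.703) = 0.5236

L/L_☉ ≈ 0.52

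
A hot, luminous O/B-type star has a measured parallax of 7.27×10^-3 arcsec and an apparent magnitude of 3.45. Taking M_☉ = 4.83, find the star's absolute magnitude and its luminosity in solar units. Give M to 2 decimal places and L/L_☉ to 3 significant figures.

M ≈ -2.24; L/L_☉ ≈ 674

d = 1/p = 1/7.27×10^-3″ = 137.6 pc
M = m − 5 log₁₀ d + 5 = 3.45 − 5·2.1385 + 5 = -2.242
M − M_☉ = -2.242 − 4.83 = -7.072
L/L_☉ = 10^(−0.4 × -7.072) = 674.4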